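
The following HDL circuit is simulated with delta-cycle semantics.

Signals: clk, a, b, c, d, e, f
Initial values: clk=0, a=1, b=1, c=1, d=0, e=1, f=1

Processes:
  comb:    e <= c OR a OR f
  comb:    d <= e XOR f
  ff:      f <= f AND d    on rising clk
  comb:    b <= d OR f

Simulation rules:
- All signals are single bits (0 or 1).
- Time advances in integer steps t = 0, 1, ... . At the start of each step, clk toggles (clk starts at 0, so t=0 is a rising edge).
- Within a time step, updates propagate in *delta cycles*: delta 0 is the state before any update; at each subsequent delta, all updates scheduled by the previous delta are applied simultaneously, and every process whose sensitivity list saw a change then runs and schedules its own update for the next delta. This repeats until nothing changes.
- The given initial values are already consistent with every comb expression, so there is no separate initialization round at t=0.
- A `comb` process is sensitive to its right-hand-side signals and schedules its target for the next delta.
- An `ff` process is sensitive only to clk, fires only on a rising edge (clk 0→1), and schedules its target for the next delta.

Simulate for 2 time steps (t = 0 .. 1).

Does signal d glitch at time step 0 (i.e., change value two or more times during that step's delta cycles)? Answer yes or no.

t=0 Δ0: c=1 f=1 e=1 a=1 clk=0 b=1 d=0
  Δ1: clk:0→1
  Δ2: f:1→0
  Δ3: b:1→0, d:0→1
  Δ4: b:0→1
  (4Δ to stable)
t=1 Δ0: c=1 f=0 e=1 a=1 clk=1 b=1 d=1
  Δ1: clk:1→0
  (1Δ to stable)

no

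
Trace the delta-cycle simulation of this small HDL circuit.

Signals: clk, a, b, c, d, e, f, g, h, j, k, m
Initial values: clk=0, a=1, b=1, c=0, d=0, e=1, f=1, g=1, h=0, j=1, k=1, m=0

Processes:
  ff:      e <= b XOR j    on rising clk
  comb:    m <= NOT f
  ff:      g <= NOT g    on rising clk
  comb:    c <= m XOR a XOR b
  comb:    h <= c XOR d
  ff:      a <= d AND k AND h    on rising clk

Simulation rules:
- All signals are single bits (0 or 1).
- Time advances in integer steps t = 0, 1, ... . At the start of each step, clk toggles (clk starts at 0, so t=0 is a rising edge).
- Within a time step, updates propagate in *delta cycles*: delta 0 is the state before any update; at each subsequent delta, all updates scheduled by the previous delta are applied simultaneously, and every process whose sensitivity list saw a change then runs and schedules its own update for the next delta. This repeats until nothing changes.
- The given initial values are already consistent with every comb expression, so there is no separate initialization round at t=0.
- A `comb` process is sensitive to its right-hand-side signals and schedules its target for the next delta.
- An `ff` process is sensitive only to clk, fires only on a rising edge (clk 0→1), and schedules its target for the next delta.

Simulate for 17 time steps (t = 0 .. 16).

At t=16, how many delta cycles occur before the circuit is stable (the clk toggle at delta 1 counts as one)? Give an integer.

2

t0.Δ0 m=0 b=1 clk=0 d=0 c=0 h=0 j=1 g=1 f=1 e=1 k=1 a=1
t0.Δ1 m=0 b=1 clk=1 d=0 c=0 h=0 j=1 g=1 f=1 e=1 k=1 a=1
t0.Δ2 m=0 b=1 clk=1 d=0 c=0 h=0 j=1 g=0 f=1 e=0 k=1 a=0
t0.Δ3 m=0 b=1 clk=1 d=0 c=1 h=0 j=1 g=0 f=1 e=0 k=1 a=0
t0.Δ4 m=0 b=1 clk=1 d=0 c=1 h=1 j=1 g=0 f=1 e=0 k=1 a=0
t1.Δ0 m=0 b=1 clk=1 d=0 c=1 h=1 j=1 g=0 f=1 e=0 k=1 a=0
t1.Δ1 m=0 b=1 clk=0 d=0 c=1 h=1 j=1 g=0 f=1 e=0 k=1 a=0
t2.Δ0 m=0 b=1 clk=0 d=0 c=1 h=1 j=1 g=0 f=1 e=0 k=1 a=0
t2.Δ1 m=0 b=1 clk=1 d=0 c=1 h=1 j=1 g=0 f=1 e=0 k=1 a=0
t2.Δ2 m=0 b=1 clk=1 d=0 c=1 h=1 j=1 g=1 f=1 e=0 k=1 a=0
t3.Δ0 m=0 b=1 clk=1 d=0 c=1 h=1 j=1 g=1 f=1 e=0 k=1 a=0
t3.Δ1 m=0 b=1 clk=0 d=0 c=1 h=1 j=1 g=1 f=1 e=0 k=1 a=0
t4.Δ0 m=0 b=1 clk=0 d=0 c=1 h=1 j=1 g=1 f=1 e=0 k=1 a=0
t4.Δ1 m=0 b=1 clk=1 d=0 c=1 h=1 j=1 g=1 f=1 e=0 k=1 a=0
t4.Δ2 m=0 b=1 clk=1 d=0 c=1 h=1 j=1 g=0 f=1 e=0 k=1 a=0
t5.Δ0 m=0 b=1 clk=1 d=0 c=1 h=1 j=1 g=0 f=1 e=0 k=1 a=0
t5.Δ1 m=0 b=1 clk=0 d=0 c=1 h=1 j=1 g=0 f=1 e=0 k=1 a=0
t6.Δ0 m=0 b=1 clk=0 d=0 c=1 h=1 j=1 g=0 f=1 e=0 k=1 a=0
t6.Δ1 m=0 b=1 clk=1 d=0 c=1 h=1 j=1 g=0 f=1 e=0 k=1 a=0
t6.Δ2 m=0 b=1 clk=1 d=0 c=1 h=1 j=1 g=1 f=1 e=0 k=1 a=0
t7.Δ0 m=0 b=1 clk=1 d=0 c=1 h=1 j=1 g=1 f=1 e=0 k=1 a=0
t7.Δ1 m=0 b=1 clk=0 d=0 c=1 h=1 j=1 g=1 f=1 e=0 k=1 a=0
t8.Δ0 m=0 b=1 clk=0 d=0 c=1 h=1 j=1 g=1 f=1 e=0 k=1 a=0
t8.Δ1 m=0 b=1 clk=1 d=0 c=1 h=1 j=1 g=1 f=1 e=0 k=1 a=0
t8.Δ2 m=0 b=1 clk=1 d=0 c=1 h=1 j=1 g=0 f=1 e=0 k=1 a=0
t9.Δ0 m=0 b=1 clk=1 d=0 c=1 h=1 j=1 g=0 f=1 e=0 k=1 a=0
t9.Δ1 m=0 b=1 clk=0 d=0 c=1 h=1 j=1 g=0 f=1 e=0 k=1 a=0
t10.Δ0 m=0 b=1 clk=0 d=0 c=1 h=1 j=1 g=0 f=1 e=0 k=1 a=0
t10.Δ1 m=0 b=1 clk=1 d=0 c=1 h=1 j=1 g=0 f=1 e=0 k=1 a=0
t10.Δ2 m=0 b=1 clk=1 d=0 c=1 h=1 j=1 g=1 f=1 e=0 k=1 a=0
t11.Δ0 m=0 b=1 clk=1 d=0 c=1 h=1 j=1 g=1 f=1 e=0 k=1 a=0
t11.Δ1 m=0 b=1 clk=0 d=0 c=1 h=1 j=1 g=1 f=1 e=0 k=1 a=0
t12.Δ0 m=0 b=1 clk=0 d=0 c=1 h=1 j=1 g=1 f=1 e=0 k=1 a=0
t12.Δ1 m=0 b=1 clk=1 d=0 c=1 h=1 j=1 g=1 f=1 e=0 k=1 a=0
t12.Δ2 m=0 b=1 clk=1 d=0 c=1 h=1 j=1 g=0 f=1 e=0 k=1 a=0
t13.Δ0 m=0 b=1 clk=1 d=0 c=1 h=1 j=1 g=0 f=1 e=0 k=1 a=0
t13.Δ1 m=0 b=1 clk=0 d=0 c=1 h=1 j=1 g=0 f=1 e=0 k=1 a=0
t14.Δ0 m=0 b=1 clk=0 d=0 c=1 h=1 j=1 g=0 f=1 e=0 k=1 a=0
t14.Δ1 m=0 b=1 clk=1 d=0 c=1 h=1 j=1 g=0 f=1 e=0 k=1 a=0
t14.Δ2 m=0 b=1 clk=1 d=0 c=1 h=1 j=1 g=1 f=1 e=0 k=1 a=0
t15.Δ0 m=0 b=1 clk=1 d=0 c=1 h=1 j=1 g=1 f=1 e=0 k=1 a=0
t15.Δ1 m=0 b=1 clk=0 d=0 c=1 h=1 j=1 g=1 f=1 e=0 k=1 a=0
t16.Δ0 m=0 b=1 clk=0 d=0 c=1 h=1 j=1 g=1 f=1 e=0 k=1 a=0
t16.Δ1 m=0 b=1 clk=1 d=0 c=1 h=1 j=1 g=1 f=1 e=0 k=1 a=0
t16.Δ2 m=0 b=1 clk=1 d=0 c=1 h=1 j=1 g=0 f=1 e=0 k=1 a=0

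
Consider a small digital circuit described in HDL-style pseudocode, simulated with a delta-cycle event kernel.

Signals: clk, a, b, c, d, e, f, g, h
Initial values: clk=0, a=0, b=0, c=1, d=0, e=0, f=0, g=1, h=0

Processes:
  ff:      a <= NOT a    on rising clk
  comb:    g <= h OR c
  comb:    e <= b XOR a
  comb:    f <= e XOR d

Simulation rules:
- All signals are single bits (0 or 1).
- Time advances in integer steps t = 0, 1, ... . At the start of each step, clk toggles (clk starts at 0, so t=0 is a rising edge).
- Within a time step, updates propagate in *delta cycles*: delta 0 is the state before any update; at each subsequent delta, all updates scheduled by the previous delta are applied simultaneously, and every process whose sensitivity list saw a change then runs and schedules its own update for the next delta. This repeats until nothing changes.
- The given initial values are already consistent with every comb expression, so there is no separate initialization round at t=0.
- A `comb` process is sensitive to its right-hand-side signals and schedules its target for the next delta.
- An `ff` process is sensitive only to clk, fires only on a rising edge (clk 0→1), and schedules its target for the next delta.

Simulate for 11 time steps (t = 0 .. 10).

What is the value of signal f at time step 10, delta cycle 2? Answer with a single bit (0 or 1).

t0.Δ0 h=0 f=0 e=0 g=1 d=0 clk=0 b=0 c=1 a=0
t0.Δ1 h=0 f=0 e=0 g=1 d=0 clk=1 b=0 c=1 a=0
t0.Δ2 h=0 f=0 e=0 g=1 d=0 clk=1 b=0 c=1 a=1
t0.Δ3 h=0 f=0 e=1 g=1 d=0 clk=1 b=0 c=1 a=1
t0.Δ4 h=0 f=1 e=1 g=1 d=0 clk=1 b=0 c=1 a=1
t1.Δ0 h=0 f=1 e=1 g=1 d=0 clk=1 b=0 c=1 a=1
t1.Δ1 h=0 f=1 e=1 g=1 d=0 clk=0 b=0 c=1 a=1
t2.Δ0 h=0 f=1 e=1 g=1 d=0 clk=0 b=0 c=1 a=1
t2.Δ1 h=0 f=1 e=1 g=1 d=0 clk=1 b=0 c=1 a=1
t2.Δ2 h=0 f=1 e=1 g=1 d=0 clk=1 b=0 c=1 a=0
t2.Δ3 h=0 f=1 e=0 g=1 d=0 clk=1 b=0 c=1 a=0
t2.Δ4 h=0 f=0 e=0 g=1 d=0 clk=1 b=0 c=1 a=0
t3.Δ0 h=0 f=0 e=0 g=1 d=0 clk=1 b=0 c=1 a=0
t3.Δ1 h=0 f=0 e=0 g=1 d=0 clk=0 b=0 c=1 a=0
t4.Δ0 h=0 f=0 e=0 g=1 d=0 clk=0 b=0 c=1 a=0
t4.Δ1 h=0 f=0 e=0 g=1 d=0 clk=1 b=0 c=1 a=0
t4.Δ2 h=0 f=0 e=0 g=1 d=0 clk=1 b=0 c=1 a=1
t4.Δ3 h=0 f=0 e=1 g=1 d=0 clk=1 b=0 c=1 a=1
t4.Δ4 h=0 f=1 e=1 g=1 d=0 clk=1 b=0 c=1 a=1
t5.Δ0 h=0 f=1 e=1 g=1 d=0 clk=1 b=0 c=1 a=1
t5.Δ1 h=0 f=1 e=1 g=1 d=0 clk=0 b=0 c=1 a=1
t6.Δ0 h=0 f=1 e=1 g=1 d=0 clk=0 b=0 c=1 a=1
t6.Δ1 h=0 f=1 e=1 g=1 d=0 clk=1 b=0 c=1 a=1
t6.Δ2 h=0 f=1 e=1 g=1 d=0 clk=1 b=0 c=1 a=0
t6.Δ3 h=0 f=1 e=0 g=1 d=0 clk=1 b=0 c=1 a=0
t6.Δ4 h=0 f=0 e=0 g=1 d=0 clk=1 b=0 c=1 a=0
t7.Δ0 h=0 f=0 e=0 g=1 d=0 clk=1 b=0 c=1 a=0
t7.Δ1 h=0 f=0 e=0 g=1 d=0 clk=0 b=0 c=1 a=0
t8.Δ0 h=0 f=0 e=0 g=1 d=0 clk=0 b=0 c=1 a=0
t8.Δ1 h=0 f=0 e=0 g=1 d=0 clk=1 b=0 c=1 a=0
t8.Δ2 h=0 f=0 e=0 g=1 d=0 clk=1 b=0 c=1 a=1
t8.Δ3 h=0 f=0 e=1 g=1 d=0 clk=1 b=0 c=1 a=1
t8.Δ4 h=0 f=1 e=1 g=1 d=0 clk=1 b=0 c=1 a=1
t9.Δ0 h=0 f=1 e=1 g=1 d=0 clk=1 b=0 c=1 a=1
t9.Δ1 h=0 f=1 e=1 g=1 d=0 clk=0 b=0 c=1 a=1
t10.Δ0 h=0 f=1 e=1 g=1 d=0 clk=0 b=0 c=1 a=1
t10.Δ1 h=0 f=1 e=1 g=1 d=0 clk=1 b=0 c=1 a=1
t10.Δ2 h=0 f=1 e=1 g=1 d=0 clk=1 b=0 c=1 a=0
t10.Δ3 h=0 f=1 e=0 g=1 d=0 clk=1 b=0 c=1 a=0
t10.Δ4 h=0 f=0 e=0 g=1 d=0 clk=1 b=0 c=1 a=0

1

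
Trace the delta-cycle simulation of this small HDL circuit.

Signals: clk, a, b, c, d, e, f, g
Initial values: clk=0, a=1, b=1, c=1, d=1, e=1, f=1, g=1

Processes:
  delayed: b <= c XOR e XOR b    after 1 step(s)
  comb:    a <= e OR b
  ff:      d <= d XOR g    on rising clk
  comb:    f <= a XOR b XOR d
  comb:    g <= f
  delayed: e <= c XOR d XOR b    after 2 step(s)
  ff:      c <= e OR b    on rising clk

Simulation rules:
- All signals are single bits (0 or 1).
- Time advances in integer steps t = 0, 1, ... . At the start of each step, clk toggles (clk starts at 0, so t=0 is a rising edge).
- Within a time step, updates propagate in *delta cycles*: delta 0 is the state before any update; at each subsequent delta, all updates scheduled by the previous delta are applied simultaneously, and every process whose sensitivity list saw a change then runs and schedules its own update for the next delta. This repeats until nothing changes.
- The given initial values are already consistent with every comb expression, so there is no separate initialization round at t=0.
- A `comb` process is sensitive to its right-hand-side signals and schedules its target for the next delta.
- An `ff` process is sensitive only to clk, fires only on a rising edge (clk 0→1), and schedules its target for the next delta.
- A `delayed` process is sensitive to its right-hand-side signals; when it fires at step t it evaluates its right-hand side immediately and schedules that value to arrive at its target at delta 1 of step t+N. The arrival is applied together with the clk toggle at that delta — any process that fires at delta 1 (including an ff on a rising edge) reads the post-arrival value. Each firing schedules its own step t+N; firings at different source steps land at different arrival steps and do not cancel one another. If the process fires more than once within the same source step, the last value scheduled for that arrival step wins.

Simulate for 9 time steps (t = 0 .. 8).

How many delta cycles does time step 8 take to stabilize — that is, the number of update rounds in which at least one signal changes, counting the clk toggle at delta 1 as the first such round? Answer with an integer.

3

[bits: c,e,g,d,clk,f,b,a]
t=0: Δ0=11110111 Δ1=11111111 Δ2=11101111 Δ3=11101011 Δ4=11001011 | 4Δ
t=1: Δ0=11001011 Δ1=11000011 | 1Δ
t=2: Δ0=11000011 Δ1=10001011 | 1Δ
t=3: Δ0=10001011 Δ1=10000001 Δ2=10000100 Δ3=10100000 Δ4=10000000 | 4Δ
t=4: Δ0=10000000 Δ1=10001010 Δ2=10001111 Δ3=10101011 Δ4=10001011 | 4Δ
t=5: Δ0=10001011 Δ1=11000001 Δ2=11000101 Δ3=11100101 | 3Δ
t=6: Δ0=11100101 Δ1=10101101 Δ2=00111100 | 2Δ
t=7: Δ0=00111100 Δ1=01110100 Δ2=01110101 Δ3=01110001 Δ4=01010001 | 4Δ
t=8: Δ0=01010001 Δ1=01011011 Δ2=11011111 Δ3=11111111 | 3Δ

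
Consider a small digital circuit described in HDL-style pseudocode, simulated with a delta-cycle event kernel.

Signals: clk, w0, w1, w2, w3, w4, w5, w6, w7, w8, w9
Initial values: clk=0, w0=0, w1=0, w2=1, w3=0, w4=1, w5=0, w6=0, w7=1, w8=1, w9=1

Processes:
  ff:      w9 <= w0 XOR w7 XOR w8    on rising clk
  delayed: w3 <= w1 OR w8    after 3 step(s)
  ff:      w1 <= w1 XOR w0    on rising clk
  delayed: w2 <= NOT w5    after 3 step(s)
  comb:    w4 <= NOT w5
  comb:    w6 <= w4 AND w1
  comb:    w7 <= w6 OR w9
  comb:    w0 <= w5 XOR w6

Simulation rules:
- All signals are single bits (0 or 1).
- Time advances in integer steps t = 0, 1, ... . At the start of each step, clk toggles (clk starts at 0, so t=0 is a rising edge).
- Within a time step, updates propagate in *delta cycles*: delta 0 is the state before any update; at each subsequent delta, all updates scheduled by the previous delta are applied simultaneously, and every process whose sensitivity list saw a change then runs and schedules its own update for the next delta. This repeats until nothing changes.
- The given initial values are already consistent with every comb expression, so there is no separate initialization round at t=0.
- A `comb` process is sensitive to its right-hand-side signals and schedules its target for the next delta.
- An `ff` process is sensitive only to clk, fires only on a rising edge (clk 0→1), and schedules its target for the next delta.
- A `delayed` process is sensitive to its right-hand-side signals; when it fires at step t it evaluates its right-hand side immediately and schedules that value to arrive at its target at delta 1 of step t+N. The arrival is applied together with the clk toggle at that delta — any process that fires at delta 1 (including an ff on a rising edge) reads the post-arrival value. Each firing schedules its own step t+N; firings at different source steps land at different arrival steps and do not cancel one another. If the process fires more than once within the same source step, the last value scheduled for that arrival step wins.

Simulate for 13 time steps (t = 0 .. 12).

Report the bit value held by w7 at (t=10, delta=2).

0

[bits: clk,w0,w7,w1,w8,w2,w5,w6,w4,w3,w9]
t=0: Δ0=00101100101 Δ1=10101100101 Δ2=10101100100 Δ3=10001100100 | 3Δ
t=1: Δ0=10001100100 Δ1=00001100100 | 1Δ
t=2: Δ0=00001100100 Δ1=10001100100 Δ2=10001100101 Δ3=10101100101 | 3Δ
t=3: Δ0=10101100101 Δ1=00101100101 | 1Δ
t=4: Δ0=00101100101 Δ1=10101100101 Δ2=10101100100 Δ3=10001100100 | 3Δ
t=5: Δ0=10001100100 Δ1=00001100100 | 1Δ
t=6: Δ0=00001100100 Δ1=10001100100 Δ2=10001100101 Δ3=10101100101 | 3Δ
t=7: Δ0=10101100101 Δ1=00101100101 | 1Δ
t=8: Δ0=00101100101 Δ1=10101100101 Δ2=10101100100 Δ3=10001100100 | 3Δ
t=9: Δ0=10001100100 Δ1=00001100100 | 1Δ
t=10: Δ0=00001100100 Δ1=10001100100 Δ2=10001100101 Δ3=10101100101 | 3Δ
t=11: Δ0=10101100101 Δ1=00101100101 | 1Δ
t=12: Δ0=00101100101 Δ1=10101100101 Δ2=10101100100 Δ3=10001100100 | 3Δ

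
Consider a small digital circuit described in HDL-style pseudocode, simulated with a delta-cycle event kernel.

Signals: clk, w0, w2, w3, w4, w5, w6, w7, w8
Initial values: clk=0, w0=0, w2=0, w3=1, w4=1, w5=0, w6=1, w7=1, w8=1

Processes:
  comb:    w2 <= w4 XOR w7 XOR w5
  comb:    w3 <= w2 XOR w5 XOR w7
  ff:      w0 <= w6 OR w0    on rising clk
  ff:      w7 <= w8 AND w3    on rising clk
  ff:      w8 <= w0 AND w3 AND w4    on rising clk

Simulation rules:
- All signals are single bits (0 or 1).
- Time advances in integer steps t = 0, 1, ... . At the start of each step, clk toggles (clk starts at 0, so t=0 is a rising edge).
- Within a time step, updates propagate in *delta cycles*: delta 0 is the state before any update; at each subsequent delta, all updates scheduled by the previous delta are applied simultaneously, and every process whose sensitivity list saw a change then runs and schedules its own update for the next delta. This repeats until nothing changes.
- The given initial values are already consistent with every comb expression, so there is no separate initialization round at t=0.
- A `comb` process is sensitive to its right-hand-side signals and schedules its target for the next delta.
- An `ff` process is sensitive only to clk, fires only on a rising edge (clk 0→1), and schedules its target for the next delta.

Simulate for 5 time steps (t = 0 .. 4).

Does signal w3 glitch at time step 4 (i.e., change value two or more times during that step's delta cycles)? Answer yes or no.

yes

t0.Δ0 w8=1 w3=1 clk=0 w7=1 w4=1 w2=0 w5=0 w0=0 w6=1
t0.Δ1 w8=1 w3=1 clk=1 w7=1 w4=1 w2=0 w5=0 w0=0 w6=1
t0.Δ2 w8=0 w3=1 clk=1 w7=1 w4=1 w2=0 w5=0 w0=1 w6=1
t1.Δ0 w8=0 w3=1 clk=1 w7=1 w4=1 w2=0 w5=0 w0=1 w6=1
t1.Δ1 w8=0 w3=1 clk=0 w7=1 w4=1 w2=0 w5=0 w0=1 w6=1
t2.Δ0 w8=0 w3=1 clk=0 w7=1 w4=1 w2=0 w5=0 w0=1 w6=1
t2.Δ1 w8=0 w3=1 clk=1 w7=1 w4=1 w2=0 w5=0 w0=1 w6=1
t2.Δ2 w8=1 w3=1 clk=1 w7=0 w4=1 w2=0 w5=0 w0=1 w6=1
t2.Δ3 w8=1 w3=0 clk=1 w7=0 w4=1 w2=1 w5=0 w0=1 w6=1
t2.Δ4 w8=1 w3=1 clk=1 w7=0 w4=1 w2=1 w5=0 w0=1 w6=1
t3.Δ0 w8=1 w3=1 clk=1 w7=0 w4=1 w2=1 w5=0 w0=1 w6=1
t3.Δ1 w8=1 w3=1 clk=0 w7=0 w4=1 w2=1 w5=0 w0=1 w6=1
t4.Δ0 w8=1 w3=1 clk=0 w7=0 w4=1 w2=1 w5=0 w0=1 w6=1
t4.Δ1 w8=1 w3=1 clk=1 w7=0 w4=1 w2=1 w5=0 w0=1 w6=1
t4.Δ2 w8=1 w3=1 clk=1 w7=1 w4=1 w2=1 w5=0 w0=1 w6=1
t4.Δ3 w8=1 w3=0 clk=1 w7=1 w4=1 w2=0 w5=0 w0=1 w6=1
t4.Δ4 w8=1 w3=1 clk=1 w7=1 w4=1 w2=0 w5=0 w0=1 w6=1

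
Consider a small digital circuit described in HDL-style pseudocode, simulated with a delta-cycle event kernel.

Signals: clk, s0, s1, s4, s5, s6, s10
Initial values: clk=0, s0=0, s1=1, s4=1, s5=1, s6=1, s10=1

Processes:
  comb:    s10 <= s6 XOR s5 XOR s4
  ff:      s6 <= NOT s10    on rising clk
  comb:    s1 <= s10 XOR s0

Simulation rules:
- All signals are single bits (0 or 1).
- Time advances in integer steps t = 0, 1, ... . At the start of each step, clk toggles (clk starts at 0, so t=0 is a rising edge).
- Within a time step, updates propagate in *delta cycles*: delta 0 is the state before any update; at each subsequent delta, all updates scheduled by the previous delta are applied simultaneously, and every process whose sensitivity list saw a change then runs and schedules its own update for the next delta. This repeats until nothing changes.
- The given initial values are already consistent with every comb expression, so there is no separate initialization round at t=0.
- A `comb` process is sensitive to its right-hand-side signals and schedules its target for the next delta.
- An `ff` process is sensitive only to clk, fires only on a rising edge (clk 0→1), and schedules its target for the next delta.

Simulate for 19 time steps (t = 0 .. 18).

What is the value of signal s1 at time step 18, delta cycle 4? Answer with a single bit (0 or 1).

[bits: s10,s4,s1,clk,s6,s0,s5]
t=0: Δ0=1110101 Δ1=1111101 Δ2=1111001 Δ3=0111001 Δ4=0101001 | 4Δ
t=1: Δ0=0101001 Δ1=0100001 | 1Δ
t=2: Δ0=0100001 Δ1=0101001 Δ2=0101101 Δ3=1101101 Δ4=1111101 | 4Δ
t=3: Δ0=1111101 Δ1=1110101 | 1Δ
t=4: Δ0=1110101 Δ1=1111101 Δ2=1111001 Δ3=0111001 Δ4=0101001 | 4Δ
t=5: Δ0=0101001 Δ1=0100001 | 1Δ
t=6: Δ0=0100001 Δ1=0101001 Δ2=0101101 Δ3=1101101 Δ4=1111101 | 4Δ
t=7: Δ0=1111101 Δ1=1110101 | 1Δ
t=8: Δ0=1110101 Δ1=1111101 Δ2=1111001 Δ3=0111001 Δ4=0101001 | 4Δ
t=9: Δ0=0101001 Δ1=0100001 | 1Δ
t=10: Δ0=0100001 Δ1=0101001 Δ2=0101101 Δ3=1101101 Δ4=1111101 | 4Δ
t=11: Δ0=1111101 Δ1=1110101 | 1Δ
t=12: Δ0=1110101 Δ1=1111101 Δ2=1111001 Δ3=0111001 Δ4=0101001 | 4Δ
t=13: Δ0=0101001 Δ1=0100001 | 1Δ
t=14: Δ0=0100001 Δ1=0101001 Δ2=0101101 Δ3=1101101 Δ4=1111101 | 4Δ
t=15: Δ0=1111101 Δ1=1110101 | 1Δ
t=16: Δ0=1110101 Δ1=1111101 Δ2=1111001 Δ3=0111001 Δ4=0101001 | 4Δ
t=17: Δ0=0101001 Δ1=0100001 | 1Δ
t=18: Δ0=0100001 Δ1=0101001 Δ2=0101101 Δ3=1101101 Δ4=1111101 | 4Δ

1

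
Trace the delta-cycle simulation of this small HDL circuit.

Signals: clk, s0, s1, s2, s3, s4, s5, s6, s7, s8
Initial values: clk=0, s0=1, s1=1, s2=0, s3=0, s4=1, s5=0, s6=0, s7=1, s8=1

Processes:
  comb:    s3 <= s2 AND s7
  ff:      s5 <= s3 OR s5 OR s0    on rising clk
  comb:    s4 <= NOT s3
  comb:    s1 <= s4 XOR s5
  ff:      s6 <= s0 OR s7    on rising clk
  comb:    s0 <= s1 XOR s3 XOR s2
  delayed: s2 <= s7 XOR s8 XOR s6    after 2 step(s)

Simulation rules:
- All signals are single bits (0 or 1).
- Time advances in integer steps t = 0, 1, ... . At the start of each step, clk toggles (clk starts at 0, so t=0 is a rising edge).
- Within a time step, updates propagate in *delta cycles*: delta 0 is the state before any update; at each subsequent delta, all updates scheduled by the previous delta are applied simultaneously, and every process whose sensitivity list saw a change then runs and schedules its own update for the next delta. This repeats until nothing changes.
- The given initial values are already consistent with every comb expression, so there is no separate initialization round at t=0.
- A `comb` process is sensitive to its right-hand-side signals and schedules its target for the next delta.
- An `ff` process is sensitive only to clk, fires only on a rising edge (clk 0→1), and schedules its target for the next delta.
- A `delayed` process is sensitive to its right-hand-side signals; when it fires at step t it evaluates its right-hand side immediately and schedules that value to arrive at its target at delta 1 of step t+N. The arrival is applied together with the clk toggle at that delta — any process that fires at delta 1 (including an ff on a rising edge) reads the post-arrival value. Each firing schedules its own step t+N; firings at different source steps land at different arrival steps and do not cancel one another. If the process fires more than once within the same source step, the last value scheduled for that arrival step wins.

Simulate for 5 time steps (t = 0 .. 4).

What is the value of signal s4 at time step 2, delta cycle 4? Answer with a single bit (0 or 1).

0

t=0 Δ0: s0=1 s1=1 s6=0 clk=0 s3=0 s5=0 s7=1 s8=1 s2=0 s4=1
  Δ1: clk:0→1
  Δ2: s6:0→1, s5:0→1
  Δ3: s1:1→0
  Δ4: s0:1→0
  (4Δ to stable)
t=1 Δ0: s0=0 s1=0 s6=1 clk=1 s3=0 s5=1 s7=1 s8=1 s2=0 s4=1
  Δ1: clk:1→0
  (1Δ to stable)
t=2 Δ0: s0=0 s1=0 s6=1 clk=0 s3=0 s5=1 s7=1 s8=1 s2=0 s4=1
  Δ1: clk:0→1, s2:0→1
  Δ2: s0:0→1, s3:0→1
  Δ3: s0:1→0, s4:1→0
  Δ4: s1:0→1
  Δ5: s0:0→1
  (5Δ to stable)
t=3 Δ0: s0=1 s1=1 s6=1 clk=1 s3=1 s5=1 s7=1 s8=1 s2=1 s4=0
  Δ1: clk:1→0
  (1Δ to stable)
t=4 Δ0: s0=1 s1=1 s6=1 clk=0 s3=1 s5=1 s7=1 s8=1 s2=1 s4=0
  Δ1: clk:0→1
  (1Δ to stable)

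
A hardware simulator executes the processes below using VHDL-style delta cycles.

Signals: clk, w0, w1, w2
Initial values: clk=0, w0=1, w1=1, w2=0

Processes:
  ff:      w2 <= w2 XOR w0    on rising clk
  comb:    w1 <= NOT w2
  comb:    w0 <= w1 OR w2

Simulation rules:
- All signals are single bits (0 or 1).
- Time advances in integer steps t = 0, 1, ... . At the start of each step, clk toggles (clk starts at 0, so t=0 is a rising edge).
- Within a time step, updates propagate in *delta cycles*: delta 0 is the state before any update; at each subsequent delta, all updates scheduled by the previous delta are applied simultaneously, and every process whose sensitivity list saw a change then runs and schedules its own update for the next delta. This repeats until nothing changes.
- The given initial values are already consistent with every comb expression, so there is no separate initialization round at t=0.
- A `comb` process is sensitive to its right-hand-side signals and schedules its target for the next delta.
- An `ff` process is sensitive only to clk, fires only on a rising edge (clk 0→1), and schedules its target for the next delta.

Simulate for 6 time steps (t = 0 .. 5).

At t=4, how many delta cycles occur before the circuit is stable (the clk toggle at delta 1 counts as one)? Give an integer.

[bits: w0,clk,w1,w2]
t=0: Δ0=1010 Δ1=1110 Δ2=1111 Δ3=1101 | 3Δ
t=1: Δ0=1101 Δ1=1001 | 1Δ
t=2: Δ0=1001 Δ1=1101 Δ2=1100 Δ3=0110 Δ4=1110 | 4Δ
t=3: Δ0=1110 Δ1=1010 | 1Δ
t=4: Δ0=1010 Δ1=1110 Δ2=1111 Δ3=1101 | 3Δ
t=5: Δ0=1101 Δ1=1001 | 1Δ

3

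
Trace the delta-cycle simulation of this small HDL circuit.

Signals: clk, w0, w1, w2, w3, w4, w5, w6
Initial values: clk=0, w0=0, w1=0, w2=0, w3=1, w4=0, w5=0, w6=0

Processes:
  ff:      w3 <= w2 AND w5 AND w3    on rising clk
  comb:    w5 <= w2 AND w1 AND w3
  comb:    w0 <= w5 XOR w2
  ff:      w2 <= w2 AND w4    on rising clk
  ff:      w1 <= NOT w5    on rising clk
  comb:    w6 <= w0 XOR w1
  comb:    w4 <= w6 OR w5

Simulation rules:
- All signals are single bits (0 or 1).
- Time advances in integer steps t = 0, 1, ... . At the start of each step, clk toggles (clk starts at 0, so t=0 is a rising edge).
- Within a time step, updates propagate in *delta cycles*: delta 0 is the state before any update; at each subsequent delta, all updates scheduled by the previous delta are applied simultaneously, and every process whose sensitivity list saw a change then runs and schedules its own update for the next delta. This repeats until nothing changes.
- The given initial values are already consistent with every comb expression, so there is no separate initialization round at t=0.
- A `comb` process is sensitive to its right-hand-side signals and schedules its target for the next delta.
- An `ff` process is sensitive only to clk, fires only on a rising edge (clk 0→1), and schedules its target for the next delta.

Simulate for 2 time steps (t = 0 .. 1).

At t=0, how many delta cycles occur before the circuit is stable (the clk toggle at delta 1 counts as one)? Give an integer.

4

[bits: w6,w5,w1,clk,w2,w3,w0,w4]
t=0: Δ0=00000100 Δ1=00010100 Δ2=00110000 Δ3=10110000 Δ4=10110001 | 4Δ
t=1: Δ0=10110001 Δ1=10100001 | 1Δ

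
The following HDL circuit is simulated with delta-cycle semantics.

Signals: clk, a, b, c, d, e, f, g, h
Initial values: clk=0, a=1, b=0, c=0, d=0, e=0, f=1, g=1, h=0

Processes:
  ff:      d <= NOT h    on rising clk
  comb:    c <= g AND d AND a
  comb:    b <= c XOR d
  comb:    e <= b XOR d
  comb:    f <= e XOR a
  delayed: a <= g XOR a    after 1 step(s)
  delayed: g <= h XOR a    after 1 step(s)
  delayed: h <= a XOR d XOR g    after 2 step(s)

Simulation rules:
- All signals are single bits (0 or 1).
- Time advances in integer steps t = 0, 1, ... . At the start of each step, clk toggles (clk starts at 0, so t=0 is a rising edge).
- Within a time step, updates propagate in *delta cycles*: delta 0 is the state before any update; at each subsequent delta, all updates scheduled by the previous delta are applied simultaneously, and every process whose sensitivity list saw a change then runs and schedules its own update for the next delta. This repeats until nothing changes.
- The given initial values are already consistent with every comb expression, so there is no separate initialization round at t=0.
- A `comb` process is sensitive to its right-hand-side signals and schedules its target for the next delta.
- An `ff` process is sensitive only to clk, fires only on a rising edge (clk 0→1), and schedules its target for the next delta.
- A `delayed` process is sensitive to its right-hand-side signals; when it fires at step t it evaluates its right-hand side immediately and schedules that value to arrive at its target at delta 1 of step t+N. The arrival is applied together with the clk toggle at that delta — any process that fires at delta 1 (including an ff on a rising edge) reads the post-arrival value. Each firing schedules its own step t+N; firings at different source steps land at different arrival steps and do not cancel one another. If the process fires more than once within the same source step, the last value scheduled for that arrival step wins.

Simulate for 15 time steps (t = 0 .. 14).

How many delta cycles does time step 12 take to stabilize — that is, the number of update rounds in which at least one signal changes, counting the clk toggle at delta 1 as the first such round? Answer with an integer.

5

t0.Δ0 c=0 f=1 b=0 clk=0 d=0 e=0 g=1 h=0 a=1
t0.Δ1 c=0 f=1 b=0 clk=1 d=0 e=0 g=1 h=0 a=1
t0.Δ2 c=0 f=1 b=0 clk=1 d=1 e=0 g=1 h=0 a=1
t0.Δ3 c=1 f=1 b=1 clk=1 d=1 e=1 g=1 h=0 a=1
t0.Δ4 c=1 f=0 b=0 clk=1 d=1 e=0 g=1 h=0 a=1
t0.Δ5 c=1 f=1 b=0 clk=1 d=1 e=1 g=1 h=0 a=1
t0.Δ6 c=1 f=0 b=0 clk=1 d=1 e=1 g=1 h=0 a=1
t1.Δ0 c=1 f=0 b=0 clk=1 d=1 e=1 g=1 h=0 a=1
t1.Δ1 c=1 f=0 b=0 clk=0 d=1 e=1 g=1 h=0 a=1
t2.Δ0 c=1 f=0 b=0 clk=0 d=1 e=1 g=1 h=0 a=1
t2.Δ1 c=1 f=0 b=0 clk=1 d=1 e=1 g=1 h=1 a=1
t2.Δ2 c=1 f=0 b=0 clk=1 d=0 e=1 g=1 h=1 a=1
t2.Δ3 c=0 f=0 b=1 clk=1 d=0 e=0 g=1 h=1 a=1
t2.Δ4 c=0 f=1 b=0 clk=1 d=0 e=1 g=1 h=1 a=1
t2.Δ5 c=0 f=0 b=0 clk=1 d=0 e=0 g=1 h=1 a=1
t2.Δ6 c=0 f=1 b=0 clk=1 d=0 e=0 g=1 h=1 a=1
t3.Δ0 c=0 f=1 b=0 clk=1 d=0 e=0 g=1 h=1 a=1
t3.Δ1 c=0 f=1 b=0 clk=0 d=0 e=0 g=0 h=1 a=1
t4.Δ0 c=0 f=1 b=0 clk=0 d=0 e=0 g=0 h=1 a=1
t4.Δ1 c=0 f=1 b=0 clk=1 d=0 e=0 g=0 h=0 a=1
t4.Δ2 c=0 f=1 b=0 clk=1 d=1 e=0 g=0 h=0 a=1
t4.Δ3 c=0 f=1 b=1 clk=1 d=1 e=1 g=0 h=0 a=1
t4.Δ4 c=0 f=0 b=1 clk=1 d=1 e=0 g=0 h=0 a=1
t4.Δ5 c=0 f=1 b=1 clk=1 d=1 e=0 g=0 h=0 a=1
t5.Δ0 c=0 f=1 b=1 clk=1 d=1 e=0 g=0 h=0 a=1
t5.Δ1 c=0 f=1 b=1 clk=0 d=1 e=0 g=1 h=1 a=1
t5.Δ2 c=1 f=1 b=1 clk=0 d=1 e=0 g=1 h=1 a=1
t5.Δ3 c=1 f=1 b=0 clk=0 d=1 e=0 g=1 h=1 a=1
t5.Δ4 c=1 f=1 b=0 clk=0 d=1 e=1 g=1 h=1 a=1
t5.Δ5 c=1 f=0 b=0 clk=0 d=1 e=1 g=1 h=1 a=1
t6.Δ0 c=1 f=0 b=0 clk=0 d=1 e=1 g=1 h=1 a=1
t6.Δ1 c=1 f=0 b=0 clk=1 d=1 e=1 g=0 h=0 a=0
t6.Δ2 c=0 f=1 b=0 clk=1 d=1 e=1 g=0 h=0 a=0
t6.Δ3 c=0 f=1 b=1 clk=1 d=1 e=1 g=0 h=0 a=0
t6.Δ4 c=0 f=1 b=1 clk=1 d=1 e=0 g=0 h=0 a=0
t6.Δ5 c=0 f=0 b=1 clk=1 d=1 e=0 g=0 h=0 a=0
t7.Δ0 c=0 f=0 b=1 clk=1 d=1 e=0 g=0 h=0 a=0
t7.Δ1 c=0 f=0 b=1 clk=0 d=1 e=0 g=0 h=1 a=0
t8.Δ0 c=0 f=0 b=1 clk=0 d=1 e=0 g=0 h=1 a=0
t8.Δ1 c=0 f=0 b=1 clk=1 d=1 e=0 g=1 h=1 a=0
t8.Δ2 c=0 f=0 b=1 clk=1 d=0 e=0 g=1 h=1 a=0
t8.Δ3 c=0 f=0 b=0 clk=1 d=0 e=1 g=1 h=1 a=0
t8.Δ4 c=0 f=1 b=0 clk=1 d=0 e=0 g=1 h=1 a=0
t8.Δ5 c=0 f=0 b=0 clk=1 d=0 e=0 g=1 h=1 a=0
t9.Δ0 c=0 f=0 b=0 clk=1 d=0 e=0 g=1 h=1 a=0
t9.Δ1 c=0 f=0 b=0 clk=0 d=0 e=0 g=1 h=1 a=1
t9.Δ2 c=0 f=1 b=0 clk=0 d=0 e=0 g=1 h=1 a=1
t10.Δ0 c=0 f=1 b=0 clk=0 d=0 e=0 g=1 h=1 a=1
t10.Δ1 c=0 f=1 b=0 clk=1 d=0 e=0 g=0 h=1 a=0
t10.Δ2 c=0 f=0 b=0 clk=1 d=0 e=0 g=0 h=1 a=0
t11.Δ0 c=0 f=0 b=0 clk=1 d=0 e=0 g=0 h=1 a=0
t11.Δ1 c=0 f=0 b=0 clk=0 d=0 e=0 g=1 h=0 a=0
t12.Δ0 c=0 f=0 b=0 clk=0 d=0 e=0 g=1 h=0 a=0
t12.Δ1 c=0 f=0 b=0 clk=1 d=0 e=0 g=0 h=0 a=1
t12.Δ2 c=0 f=1 b=0 clk=1 d=1 e=0 g=0 h=0 a=1
t12.Δ3 c=0 f=1 b=1 clk=1 d=1 e=1 g=0 h=0 a=1
t12.Δ4 c=0 f=0 b=1 clk=1 d=1 e=0 g=0 h=0 a=1
t12.Δ5 c=0 f=1 b=1 clk=1 d=1 e=0 g=0 h=0 a=1
t13.Δ0 c=0 f=1 b=1 clk=1 d=1 e=0 g=0 h=0 a=1
t13.Δ1 c=0 f=1 b=1 clk=0 d=1 e=0 g=1 h=1 a=1
t13.Δ2 c=1 f=1 b=1 clk=0 d=1 e=0 g=1 h=1 a=1
t13.Δ3 c=1 f=1 b=0 clk=0 d=1 e=0 g=1 h=1 a=1
t13.Δ4 c=1 f=1 b=0 clk=0 d=1 e=1 g=1 h=1 a=1
t13.Δ5 c=1 f=0 b=0 clk=0 d=1 e=1 g=1 h=1 a=1
t14.Δ0 c=1 f=0 b=0 clk=0 d=1 e=1 g=1 h=1 a=1
t14.Δ1 c=1 f=0 b=0 clk=1 d=1 e=1 g=0 h=0 a=0
t14.Δ2 c=0 f=1 b=0 clk=1 d=1 e=1 g=0 h=0 a=0
t14.Δ3 c=0 f=1 b=1 clk=1 d=1 e=1 g=0 h=0 a=0
t14.Δ4 c=0 f=1 b=1 clk=1 d=1 e=0 g=0 h=0 a=0
t14.Δ5 c=0 f=0 b=1 clk=1 d=1 e=0 g=0 h=0 a=0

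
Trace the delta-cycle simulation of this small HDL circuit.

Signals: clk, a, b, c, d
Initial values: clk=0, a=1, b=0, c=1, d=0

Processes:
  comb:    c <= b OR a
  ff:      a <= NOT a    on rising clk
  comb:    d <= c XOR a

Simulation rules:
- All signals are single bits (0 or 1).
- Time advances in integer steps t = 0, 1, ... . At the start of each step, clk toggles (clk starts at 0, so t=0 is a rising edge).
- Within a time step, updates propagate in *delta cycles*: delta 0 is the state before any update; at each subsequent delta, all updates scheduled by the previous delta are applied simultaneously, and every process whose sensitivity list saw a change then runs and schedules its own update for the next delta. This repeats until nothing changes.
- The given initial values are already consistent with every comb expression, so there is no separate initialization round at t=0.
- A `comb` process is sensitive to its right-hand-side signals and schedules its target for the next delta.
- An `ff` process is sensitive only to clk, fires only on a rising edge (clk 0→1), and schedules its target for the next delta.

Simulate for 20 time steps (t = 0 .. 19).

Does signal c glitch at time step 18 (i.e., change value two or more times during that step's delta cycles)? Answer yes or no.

no

[bits: a,d,c,clk,b]
t=0: Δ0=10100 Δ1=10110 Δ2=00110 Δ3=01010 Δ4=00010 | 4Δ
t=1: Δ0=00010 Δ1=00000 | 1Δ
t=2: Δ0=00000 Δ1=00010 Δ2=10010 Δ3=11110 Δ4=10110 | 4Δ
t=3: Δ0=10110 Δ1=10100 | 1Δ
t=4: Δ0=10100 Δ1=10110 Δ2=00110 Δ3=01010 Δ4=00010 | 4Δ
t=5: Δ0=00010 Δ1=00000 | 1Δ
t=6: Δ0=00000 Δ1=00010 Δ2=10010 Δ3=11110 Δ4=10110 | 4Δ
t=7: Δ0=10110 Δ1=10100 | 1Δ
t=8: Δ0=10100 Δ1=10110 Δ2=00110 Δ3=01010 Δ4=00010 | 4Δ
t=9: Δ0=00010 Δ1=00000 | 1Δ
t=10: Δ0=00000 Δ1=00010 Δ2=10010 Δ3=11110 Δ4=10110 | 4Δ
t=11: Δ0=10110 Δ1=10100 | 1Δ
t=12: Δ0=10100 Δ1=10110 Δ2=00110 Δ3=01010 Δ4=00010 | 4Δ
t=13: Δ0=00010 Δ1=00000 | 1Δ
t=14: Δ0=00000 Δ1=00010 Δ2=10010 Δ3=11110 Δ4=10110 | 4Δ
t=15: Δ0=10110 Δ1=10100 | 1Δ
t=16: Δ0=10100 Δ1=10110 Δ2=00110 Δ3=01010 Δ4=00010 | 4Δ
t=17: Δ0=00010 Δ1=00000 | 1Δ
t=18: Δ0=00000 Δ1=00010 Δ2=10010 Δ3=11110 Δ4=10110 | 4Δ
t=19: Δ0=10110 Δ1=10100 | 1Δ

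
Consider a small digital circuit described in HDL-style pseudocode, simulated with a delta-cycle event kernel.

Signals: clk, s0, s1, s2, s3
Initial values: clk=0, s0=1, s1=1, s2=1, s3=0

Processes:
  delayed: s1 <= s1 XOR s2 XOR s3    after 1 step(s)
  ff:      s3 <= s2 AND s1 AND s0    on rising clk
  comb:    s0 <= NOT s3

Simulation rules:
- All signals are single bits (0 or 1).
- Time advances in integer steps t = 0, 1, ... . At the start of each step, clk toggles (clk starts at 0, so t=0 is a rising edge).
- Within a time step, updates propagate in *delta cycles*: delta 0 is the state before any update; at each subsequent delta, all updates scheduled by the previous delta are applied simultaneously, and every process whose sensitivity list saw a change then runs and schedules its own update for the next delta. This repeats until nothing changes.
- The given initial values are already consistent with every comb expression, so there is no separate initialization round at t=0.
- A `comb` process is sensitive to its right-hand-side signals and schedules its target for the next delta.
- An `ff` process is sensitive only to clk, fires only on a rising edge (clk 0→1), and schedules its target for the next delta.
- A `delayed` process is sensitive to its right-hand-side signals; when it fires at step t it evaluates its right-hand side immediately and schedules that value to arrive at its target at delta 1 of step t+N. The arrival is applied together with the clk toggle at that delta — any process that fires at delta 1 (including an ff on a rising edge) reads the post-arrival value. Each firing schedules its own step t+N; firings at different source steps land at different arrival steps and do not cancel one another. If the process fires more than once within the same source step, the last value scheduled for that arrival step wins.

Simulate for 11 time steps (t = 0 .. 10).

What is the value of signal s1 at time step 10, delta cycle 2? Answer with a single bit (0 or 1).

t0.Δ0 s1=1 s2=1 s3=0 clk=0 s0=1
t0.Δ1 s1=1 s2=1 s3=0 clk=1 s0=1
t0.Δ2 s1=1 s2=1 s3=1 clk=1 s0=1
t0.Δ3 s1=1 s2=1 s3=1 clk=1 s0=0
t1.Δ0 s1=1 s2=1 s3=1 clk=1 s0=0
t1.Δ1 s1=1 s2=1 s3=1 clk=0 s0=0
t2.Δ0 s1=1 s2=1 s3=1 clk=0 s0=0
t2.Δ1 s1=1 s2=1 s3=1 clk=1 s0=0
t2.Δ2 s1=1 s2=1 s3=0 clk=1 s0=0
t2.Δ3 s1=1 s2=1 s3=0 clk=1 s0=1
t3.Δ0 s1=1 s2=1 s3=0 clk=1 s0=1
t3.Δ1 s1=0 s2=1 s3=0 clk=0 s0=1
t4.Δ0 s1=0 s2=1 s3=0 clk=0 s0=1
t4.Δ1 s1=1 s2=1 s3=0 clk=1 s0=1
t4.Δ2 s1=1 s2=1 s3=1 clk=1 s0=1
t4.Δ3 s1=1 s2=1 s3=1 clk=1 s0=0
t5.Δ0 s1=1 s2=1 s3=1 clk=1 s0=0
t5.Δ1 s1=1 s2=1 s3=1 clk=0 s0=0
t6.Δ0 s1=1 s2=1 s3=1 clk=0 s0=0
t6.Δ1 s1=1 s2=1 s3=1 clk=1 s0=0
t6.Δ2 s1=1 s2=1 s3=0 clk=1 s0=0
t6.Δ3 s1=1 s2=1 s3=0 clk=1 s0=1
t7.Δ0 s1=1 s2=1 s3=0 clk=1 s0=1
t7.Δ1 s1=0 s2=1 s3=0 clk=0 s0=1
t8.Δ0 s1=0 s2=1 s3=0 clk=0 s0=1
t8.Δ1 s1=1 s2=1 s3=0 clk=1 s0=1
t8.Δ2 s1=1 s2=1 s3=1 clk=1 s0=1
t8.Δ3 s1=1 s2=1 s3=1 clk=1 s0=0
t9.Δ0 s1=1 s2=1 s3=1 clk=1 s0=0
t9.Δ1 s1=1 s2=1 s3=1 clk=0 s0=0
t10.Δ0 s1=1 s2=1 s3=1 clk=0 s0=0
t10.Δ1 s1=1 s2=1 s3=1 clk=1 s0=0
t10.Δ2 s1=1 s2=1 s3=0 clk=1 s0=0
t10.Δ3 s1=1 s2=1 s3=0 clk=1 s0=1

1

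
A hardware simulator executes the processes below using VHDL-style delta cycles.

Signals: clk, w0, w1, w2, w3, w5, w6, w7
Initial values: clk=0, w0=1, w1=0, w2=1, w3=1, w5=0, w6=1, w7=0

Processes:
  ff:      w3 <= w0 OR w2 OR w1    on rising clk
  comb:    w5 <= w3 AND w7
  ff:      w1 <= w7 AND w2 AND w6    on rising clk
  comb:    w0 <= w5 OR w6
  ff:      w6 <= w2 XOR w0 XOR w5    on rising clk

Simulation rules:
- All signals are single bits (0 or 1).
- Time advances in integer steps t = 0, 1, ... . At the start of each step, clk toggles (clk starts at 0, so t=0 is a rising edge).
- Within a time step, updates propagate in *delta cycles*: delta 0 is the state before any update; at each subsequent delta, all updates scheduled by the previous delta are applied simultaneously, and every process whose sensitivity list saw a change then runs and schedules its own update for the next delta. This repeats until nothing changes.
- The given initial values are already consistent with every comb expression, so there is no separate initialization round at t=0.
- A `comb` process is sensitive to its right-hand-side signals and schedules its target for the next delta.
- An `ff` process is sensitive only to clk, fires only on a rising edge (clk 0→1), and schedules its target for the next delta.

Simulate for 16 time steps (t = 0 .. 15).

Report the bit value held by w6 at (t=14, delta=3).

t0.Δ0 w7=0 w3=1 w2=1 clk=0 w1=0 w0=1 w6=1 w5=0
t0.Δ1 w7=0 w3=1 w2=1 clk=1 w1=0 w0=1 w6=1 w5=0
t0.Δ2 w7=0 w3=1 w2=1 clk=1 w1=0 w0=1 w6=0 w5=0
t0.Δ3 w7=0 w3=1 w2=1 clk=1 w1=0 w0=0 w6=0 w5=0
t1.Δ0 w7=0 w3=1 w2=1 clk=1 w1=0 w0=0 w6=0 w5=0
t1.Δ1 w7=0 w3=1 w2=1 clk=0 w1=0 w0=0 w6=0 w5=0
t2.Δ0 w7=0 w3=1 w2=1 clk=0 w1=0 w0=0 w6=0 w5=0
t2.Δ1 w7=0 w3=1 w2=1 clk=1 w1=0 w0=0 w6=0 w5=0
t2.Δ2 w7=0 w3=1 w2=1 clk=1 w1=0 w0=0 w6=1 w5=0
t2.Δ3 w7=0 w3=1 w2=1 clk=1 w1=0 w0=1 w6=1 w5=0
t3.Δ0 w7=0 w3=1 w2=1 clk=1 w1=0 w0=1 w6=1 w5=0
t3.Δ1 w7=0 w3=1 w2=1 clk=0 w1=0 w0=1 w6=1 w5=0
t4.Δ0 w7=0 w3=1 w2=1 clk=0 w1=0 w0=1 w6=1 w5=0
t4.Δ1 w7=0 w3=1 w2=1 clk=1 w1=0 w0=1 w6=1 w5=0
t4.Δ2 w7=0 w3=1 w2=1 clk=1 w1=0 w0=1 w6=0 w5=0
t4.Δ3 w7=0 w3=1 w2=1 clk=1 w1=0 w0=0 w6=0 w5=0
t5.Δ0 w7=0 w3=1 w2=1 clk=1 w1=0 w0=0 w6=0 w5=0
t5.Δ1 w7=0 w3=1 w2=1 clk=0 w1=0 w0=0 w6=0 w5=0
t6.Δ0 w7=0 w3=1 w2=1 clk=0 w1=0 w0=0 w6=0 w5=0
t6.Δ1 w7=0 w3=1 w2=1 clk=1 w1=0 w0=0 w6=0 w5=0
t6.Δ2 w7=0 w3=1 w2=1 clk=1 w1=0 w0=0 w6=1 w5=0
t6.Δ3 w7=0 w3=1 w2=1 clk=1 w1=0 w0=1 w6=1 w5=0
t7.Δ0 w7=0 w3=1 w2=1 clk=1 w1=0 w0=1 w6=1 w5=0
t7.Δ1 w7=0 w3=1 w2=1 clk=0 w1=0 w0=1 w6=1 w5=0
t8.Δ0 w7=0 w3=1 w2=1 clk=0 w1=0 w0=1 w6=1 w5=0
t8.Δ1 w7=0 w3=1 w2=1 clk=1 w1=0 w0=1 w6=1 w5=0
t8.Δ2 w7=0 w3=1 w2=1 clk=1 w1=0 w0=1 w6=0 w5=0
t8.Δ3 w7=0 w3=1 w2=1 clk=1 w1=0 w0=0 w6=0 w5=0
t9.Δ0 w7=0 w3=1 w2=1 clk=1 w1=0 w0=0 w6=0 w5=0
t9.Δ1 w7=0 w3=1 w2=1 clk=0 w1=0 w0=0 w6=0 w5=0
t10.Δ0 w7=0 w3=1 w2=1 clk=0 w1=0 w0=0 w6=0 w5=0
t10.Δ1 w7=0 w3=1 w2=1 clk=1 w1=0 w0=0 w6=0 w5=0
t10.Δ2 w7=0 w3=1 w2=1 clk=1 w1=0 w0=0 w6=1 w5=0
t10.Δ3 w7=0 w3=1 w2=1 clk=1 w1=0 w0=1 w6=1 w5=0
t11.Δ0 w7=0 w3=1 w2=1 clk=1 w1=0 w0=1 w6=1 w5=0
t11.Δ1 w7=0 w3=1 w2=1 clk=0 w1=0 w0=1 w6=1 w5=0
t12.Δ0 w7=0 w3=1 w2=1 clk=0 w1=0 w0=1 w6=1 w5=0
t12.Δ1 w7=0 w3=1 w2=1 clk=1 w1=0 w0=1 w6=1 w5=0
t12.Δ2 w7=0 w3=1 w2=1 clk=1 w1=0 w0=1 w6=0 w5=0
t12.Δ3 w7=0 w3=1 w2=1 clk=1 w1=0 w0=0 w6=0 w5=0
t13.Δ0 w7=0 w3=1 w2=1 clk=1 w1=0 w0=0 w6=0 w5=0
t13.Δ1 w7=0 w3=1 w2=1 clk=0 w1=0 w0=0 w6=0 w5=0
t14.Δ0 w7=0 w3=1 w2=1 clk=0 w1=0 w0=0 w6=0 w5=0
t14.Δ1 w7=0 w3=1 w2=1 clk=1 w1=0 w0=0 w6=0 w5=0
t14.Δ2 w7=0 w3=1 w2=1 clk=1 w1=0 w0=0 w6=1 w5=0
t14.Δ3 w7=0 w3=1 w2=1 clk=1 w1=0 w0=1 w6=1 w5=0
t15.Δ0 w7=0 w3=1 w2=1 clk=1 w1=0 w0=1 w6=1 w5=0
t15.Δ1 w7=0 w3=1 w2=1 clk=0 w1=0 w0=1 w6=1 w5=0

1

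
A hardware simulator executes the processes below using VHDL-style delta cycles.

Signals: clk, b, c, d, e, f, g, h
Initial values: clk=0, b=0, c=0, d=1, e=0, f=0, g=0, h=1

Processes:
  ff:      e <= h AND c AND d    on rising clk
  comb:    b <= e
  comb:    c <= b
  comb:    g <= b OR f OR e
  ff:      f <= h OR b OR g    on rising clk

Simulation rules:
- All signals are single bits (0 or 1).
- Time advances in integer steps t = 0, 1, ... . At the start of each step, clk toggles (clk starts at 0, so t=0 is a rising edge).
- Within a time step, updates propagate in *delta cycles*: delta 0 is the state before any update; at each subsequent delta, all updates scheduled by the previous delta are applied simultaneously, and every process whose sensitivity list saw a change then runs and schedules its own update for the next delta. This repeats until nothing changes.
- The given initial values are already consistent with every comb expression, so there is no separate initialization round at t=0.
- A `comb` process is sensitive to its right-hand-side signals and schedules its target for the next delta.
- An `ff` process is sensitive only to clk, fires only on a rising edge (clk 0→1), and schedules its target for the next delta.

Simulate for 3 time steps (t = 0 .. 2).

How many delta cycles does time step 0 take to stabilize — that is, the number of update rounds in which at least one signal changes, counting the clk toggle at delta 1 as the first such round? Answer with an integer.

3

t0.Δ0 clk=0 h=1 b=0 d=1 e=0 c=0 g=0 f=0
t0.Δ1 clk=1 h=1 b=0 d=1 e=0 c=0 g=0 f=0
t0.Δ2 clk=1 h=1 b=0 d=1 e=0 c=0 g=0 f=1
t0.Δ3 clk=1 h=1 b=0 d=1 e=0 c=0 g=1 f=1
t1.Δ0 clk=1 h=1 b=0 d=1 e=0 c=0 g=1 f=1
t1.Δ1 clk=0 h=1 b=0 d=1 e=0 c=0 g=1 f=1
t2.Δ0 clk=0 h=1 b=0 d=1 e=0 c=0 g=1 f=1
t2.Δ1 clk=1 h=1 b=0 d=1 e=0 c=0 g=1 f=1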